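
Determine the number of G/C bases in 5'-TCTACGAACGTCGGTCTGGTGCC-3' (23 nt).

Base counts: C=7, G=7, T=6, A=3
G+C = 7 + 7 = 14

14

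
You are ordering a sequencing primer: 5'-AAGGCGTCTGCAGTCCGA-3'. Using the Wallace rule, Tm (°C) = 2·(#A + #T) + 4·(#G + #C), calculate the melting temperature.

T=3, G=6, C=5, A=4
AT pairs contribute 7, GC pairs contribute 11.
Tm = 2×7 + 4×11 = 58°C

58°C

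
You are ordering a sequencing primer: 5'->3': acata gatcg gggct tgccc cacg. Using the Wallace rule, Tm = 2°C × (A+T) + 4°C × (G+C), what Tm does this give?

78°C

A=5, C=8, G=7, T=4
So N_AT = 9 and N_GC = 15.
Tm = 2×9 + 4×15 = 78°C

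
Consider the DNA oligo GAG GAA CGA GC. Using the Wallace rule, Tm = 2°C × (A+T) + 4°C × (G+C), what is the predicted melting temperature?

Counting bases: T=0, G=5, C=2, A=4
So N_AT = 4 and N_GC = 7.
Tm = 4·7 + 2·4 = 28 + 8 = 36°C

36°C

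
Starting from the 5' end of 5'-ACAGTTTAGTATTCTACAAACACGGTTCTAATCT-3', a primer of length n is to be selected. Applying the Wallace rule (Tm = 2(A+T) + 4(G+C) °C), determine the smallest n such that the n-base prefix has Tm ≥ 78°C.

First 28 bases: ACAGTTTAGTATTCTACAAACACGGTTC → Tm = 76°C (< 78°C)
First 29 bases: ACAGTTTAGTATTCTACAAACACGGTTCT → Tm = 78°C (≥ 78°C)
Since every base adds ≥2°C, Tm only increases with n, so the threshold is first crossed at n = 29.

n = 29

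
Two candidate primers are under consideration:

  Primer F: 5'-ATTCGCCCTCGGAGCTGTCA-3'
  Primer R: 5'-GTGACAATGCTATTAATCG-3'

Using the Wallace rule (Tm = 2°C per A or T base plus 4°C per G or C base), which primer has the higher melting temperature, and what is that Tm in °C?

Primer F: A+T=8, G+C=12 → Tm = 2(8)+4(12) = 64°C
Primer R: A+T=12, G+C=7 → Tm = 2(12)+4(7) = 52°C
64°C vs 52°C → primer F is higher.

Primer F, 64°C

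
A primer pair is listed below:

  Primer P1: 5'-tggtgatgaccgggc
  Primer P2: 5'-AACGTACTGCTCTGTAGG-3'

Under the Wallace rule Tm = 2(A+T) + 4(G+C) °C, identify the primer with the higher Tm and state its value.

Primer P1: A+T=5, G+C=10 → Tm = 2(5)+4(10) = 50°C
Primer P2: A+T=9, G+C=9 → Tm = 2(9)+4(9) = 54°C
50°C vs 54°C → primer P2 is higher.

Primer P2, 54°C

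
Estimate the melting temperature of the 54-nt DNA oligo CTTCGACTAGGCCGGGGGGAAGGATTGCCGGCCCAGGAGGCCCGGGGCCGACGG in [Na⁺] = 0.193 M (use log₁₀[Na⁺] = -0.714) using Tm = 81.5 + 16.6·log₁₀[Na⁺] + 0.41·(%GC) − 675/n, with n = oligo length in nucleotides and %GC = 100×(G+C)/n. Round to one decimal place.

Length n = 54. Counting bases: C=16, T=5, A=8, G=25
G+C = 41, so %GC = 41/54 × 100 = 75.926%
Salt term: 16.6 × (-0.714) = -11.852
GC term: 0.41 × 75.926 = 31.13; length term: −675/54 = −12.5
Tm = 81.5 + (-11.852) + 31.13 − 12.5 = 88.278 → 88.3°C

88.3°C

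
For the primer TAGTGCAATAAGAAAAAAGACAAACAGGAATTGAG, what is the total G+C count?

A=19, C=3, G=8, T=5
G+C = 8 + 3 = 11

11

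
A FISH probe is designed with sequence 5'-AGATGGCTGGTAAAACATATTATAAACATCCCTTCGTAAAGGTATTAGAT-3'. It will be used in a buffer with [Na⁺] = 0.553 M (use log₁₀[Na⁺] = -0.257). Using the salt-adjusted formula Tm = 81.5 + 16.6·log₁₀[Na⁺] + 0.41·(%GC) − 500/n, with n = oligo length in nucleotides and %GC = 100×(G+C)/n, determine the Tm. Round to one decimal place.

Length n = 50. Scanning the sequence gives G=9, T=15, C=7, A=19.
G+C = 16, so %GC = 16/50 × 100 = 32%
Salt term: 16.6 × (-0.257) = -4.266
GC term: 0.41 × 32 = 13.12; length term: −500/50 = −10
Tm = 81.5 + (-4.266) + 13.12 − 10 = 80.354 → 80.4°C

80.4°C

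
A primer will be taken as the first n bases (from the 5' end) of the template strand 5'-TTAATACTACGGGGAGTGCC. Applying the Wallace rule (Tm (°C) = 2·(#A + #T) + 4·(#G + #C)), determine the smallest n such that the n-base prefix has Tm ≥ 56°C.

First 18 bases: TTAATACTACGGGGAGTG → Tm = 52°C (< 56°C)
First 19 bases: TTAATACTACGGGGAGTGC → Tm = 56°C (≥ 56°C)
Since every base adds ≥2°C, Tm only increases with n, so the threshold is first crossed at n = 19.

n = 19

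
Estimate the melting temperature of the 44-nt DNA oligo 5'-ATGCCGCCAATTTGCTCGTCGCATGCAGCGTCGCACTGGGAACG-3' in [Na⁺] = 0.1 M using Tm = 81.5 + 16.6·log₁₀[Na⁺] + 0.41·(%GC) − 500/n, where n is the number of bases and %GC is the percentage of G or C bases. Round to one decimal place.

Length n = 44. Base counts: A=8, C=14, T=9, G=13
G+C = 27, so %GC = 27/44 × 100 = 61.364%
Salt term: 16.6 × (-1) = -16.6
GC term: 0.41 × 61.364 = 25.159; length term: −500/44 = −11.364
Tm = 81.5 + (-16.6) + 25.159 − 11.364 = 78.695 → 78.7°C

78.7°C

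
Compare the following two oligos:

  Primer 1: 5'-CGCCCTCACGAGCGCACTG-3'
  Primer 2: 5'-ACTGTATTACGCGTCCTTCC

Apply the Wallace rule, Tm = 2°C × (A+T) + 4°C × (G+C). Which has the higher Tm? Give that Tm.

Primer 1, 66°C

Primer 1: A+T=5, G+C=14 → Tm = 2(5)+4(14) = 66°C
Primer 2: A+T=10, G+C=10 → Tm = 2(10)+4(10) = 60°C
66°C vs 60°C → primer 1 is higher.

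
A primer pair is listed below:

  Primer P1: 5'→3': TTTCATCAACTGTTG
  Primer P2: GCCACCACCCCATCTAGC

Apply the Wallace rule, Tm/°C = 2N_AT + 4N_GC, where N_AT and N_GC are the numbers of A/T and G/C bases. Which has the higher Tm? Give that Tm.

Primer P2, 60°C

Primer P1: A+T=10, G+C=5 → Tm = 2(10)+4(5) = 40°C
Primer P2: A+T=6, G+C=12 → Tm = 2(6)+4(12) = 60°C
40°C vs 60°C → primer P2 is higher.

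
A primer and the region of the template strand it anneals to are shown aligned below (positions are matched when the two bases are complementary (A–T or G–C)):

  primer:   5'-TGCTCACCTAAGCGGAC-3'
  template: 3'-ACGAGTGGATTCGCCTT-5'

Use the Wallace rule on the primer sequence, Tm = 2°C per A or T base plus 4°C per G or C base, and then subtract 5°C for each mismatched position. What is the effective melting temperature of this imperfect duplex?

Primer base counts: A=4, T=3, G=4, C=6 → A+T=7, G+C=10
Perfect-match Tm = 2(7) + 4(10) = 14 + 40 = 54°C
Mismatches (positions where the bases are not complementary): 1 (at position 17)
Effective Tm = 54 − 1×5 = 54 − 5 = 49°C

49°C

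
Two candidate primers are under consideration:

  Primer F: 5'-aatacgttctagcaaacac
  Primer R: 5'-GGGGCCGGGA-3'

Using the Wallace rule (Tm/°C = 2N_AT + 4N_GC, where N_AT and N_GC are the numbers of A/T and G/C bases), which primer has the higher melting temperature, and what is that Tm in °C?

Primer F, 52°C

Primer F: A+T=12, G+C=7 → Tm = 2(12)+4(7) = 52°C
Primer R: A+T=1, G+C=9 → Tm = 2(1)+4(9) = 38°C
52°C vs 38°C → primer F is higher.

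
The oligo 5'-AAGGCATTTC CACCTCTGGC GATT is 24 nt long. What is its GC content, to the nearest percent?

50%

Counting bases: G=5, T=7, A=5, C=7
G+C = 5 + 7 = 12 out of 24 bases
%GC = 12/24 × 100 = 50% ≈ 50%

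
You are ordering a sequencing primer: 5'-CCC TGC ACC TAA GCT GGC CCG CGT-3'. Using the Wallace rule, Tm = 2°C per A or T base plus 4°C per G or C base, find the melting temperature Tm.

82°C

Base counts: G=6, C=11, T=4, A=3
A+T = 7, G+C = 17
Tm = 2×7 + 4×17 = 82°C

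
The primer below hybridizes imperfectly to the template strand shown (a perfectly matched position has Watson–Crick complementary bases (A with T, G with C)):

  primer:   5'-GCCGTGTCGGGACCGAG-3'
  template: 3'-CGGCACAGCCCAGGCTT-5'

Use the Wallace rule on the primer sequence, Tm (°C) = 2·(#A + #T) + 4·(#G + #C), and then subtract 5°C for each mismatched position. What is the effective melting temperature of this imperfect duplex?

50°C

Primer base counts: A=2, T=2, G=8, C=5 → A+T=4, G+C=13
Perfect-match Tm = 2(4) + 4(13) = 8 + 52 = 60°C
Mismatches (positions where the bases are not complementary): 2 (at positions 12, 17)
Effective Tm = 60 − 2×5 = 60 − 10 = 50°C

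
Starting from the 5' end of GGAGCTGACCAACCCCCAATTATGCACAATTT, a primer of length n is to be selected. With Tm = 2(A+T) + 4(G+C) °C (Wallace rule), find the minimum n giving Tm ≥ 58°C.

n = 17

First 16 bases: GGAGCTGACCAACCCC → Tm = 54°C (< 58°C)
First 17 bases: GGAGCTGACCAACCCCC → Tm = 58°C (≥ 58°C)
Since every base adds ≥2°C, Tm only increases with n, so the threshold is first crossed at n = 17.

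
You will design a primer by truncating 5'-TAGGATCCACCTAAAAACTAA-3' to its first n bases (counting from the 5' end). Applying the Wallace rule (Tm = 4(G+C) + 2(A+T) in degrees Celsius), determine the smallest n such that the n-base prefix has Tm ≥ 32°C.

n = 11

First 10 bases: TAGGATCCAC → Tm = 30°C (< 32°C)
First 11 bases: TAGGATCCACC → Tm = 34°C (≥ 32°C)
Since every base adds ≥2°C, Tm only increases with n, so the threshold is first crossed at n = 11.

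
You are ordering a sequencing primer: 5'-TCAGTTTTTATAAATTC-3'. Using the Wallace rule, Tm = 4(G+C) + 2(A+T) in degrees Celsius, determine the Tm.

Counting bases: T=9, C=2, G=1, A=5
AT pairs contribute 14, GC pairs contribute 3.
Tm = 2(14) + 4(3) = 28 + 12 = 40°C

40°C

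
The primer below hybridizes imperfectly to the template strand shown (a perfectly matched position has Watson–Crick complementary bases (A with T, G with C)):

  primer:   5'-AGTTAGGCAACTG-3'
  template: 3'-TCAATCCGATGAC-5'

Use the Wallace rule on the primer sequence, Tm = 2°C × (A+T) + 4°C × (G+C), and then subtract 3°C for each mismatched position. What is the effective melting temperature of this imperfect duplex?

35°C

Primer base counts: A=4, T=3, G=4, C=2 → A+T=7, G+C=6
Perfect-match Tm = 2(7) + 4(6) = 14 + 24 = 38°C
Mismatches (positions where the bases are not complementary): 1 (at position 9)
Effective Tm = 38 − 1×3 = 38 − 3 = 35°C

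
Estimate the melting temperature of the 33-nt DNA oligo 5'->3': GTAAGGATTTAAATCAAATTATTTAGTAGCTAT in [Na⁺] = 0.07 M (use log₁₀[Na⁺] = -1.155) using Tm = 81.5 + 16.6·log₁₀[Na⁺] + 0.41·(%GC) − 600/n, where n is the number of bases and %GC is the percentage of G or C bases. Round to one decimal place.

Length n = 33. C=2, G=5, T=13, A=13
G+C = 7, so %GC = 7/33 × 100 = 21.212%
Salt term: 16.6 × (-1.155) = -19.173
GC term: 0.41 × 21.212 = 8.697; length term: −600/33 = −18.182
Tm = 81.5 + (-19.173) + 8.697 − 18.182 = 52.842 → 52.8°C

52.8°C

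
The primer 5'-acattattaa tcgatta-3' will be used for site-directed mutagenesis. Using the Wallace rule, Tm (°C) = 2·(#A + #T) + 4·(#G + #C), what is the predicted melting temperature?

Scanning the sequence gives A=7, T=7, C=2, G=1.
AT pairs contribute 14, GC pairs contribute 3.
Tm = 2×14 + 4×3 = 40°C

40°C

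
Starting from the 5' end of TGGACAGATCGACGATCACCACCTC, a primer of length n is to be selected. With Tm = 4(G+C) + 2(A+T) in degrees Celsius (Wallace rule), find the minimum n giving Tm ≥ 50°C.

n = 17

First 16 bases: TGGACAGATCGACGAT → Tm = 48°C (< 50°C)
First 17 bases: TGGACAGATCGACGATC → Tm = 52°C (≥ 50°C)
Since every base adds ≥2°C, Tm only increases with n, so the threshold is first crossed at n = 17.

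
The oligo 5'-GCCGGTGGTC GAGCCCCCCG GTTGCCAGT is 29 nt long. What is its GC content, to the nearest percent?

Counting bases: C=11, T=5, A=2, G=11
G+C = 11 + 11 = 22 out of 29 bases
%GC = 22/29 × 100 = 75.86% ≈ 76%

76%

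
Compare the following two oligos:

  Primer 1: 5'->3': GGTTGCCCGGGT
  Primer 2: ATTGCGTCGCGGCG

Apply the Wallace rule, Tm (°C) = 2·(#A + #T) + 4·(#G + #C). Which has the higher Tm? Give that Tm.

Primer 2, 48°C

Primer 1: A+T=3, G+C=9 → Tm = 2(3)+4(9) = 42°C
Primer 2: A+T=4, G+C=10 → Tm = 2(4)+4(10) = 48°C
42°C vs 48°C → primer 2 is higher.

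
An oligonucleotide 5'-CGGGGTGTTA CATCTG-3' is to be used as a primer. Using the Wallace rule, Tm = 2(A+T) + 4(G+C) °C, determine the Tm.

T=5, G=6, A=2, C=3
A+T = 7, G+C = 9
Tm = 4·9 + 2·7 = 36 + 14 = 50°C

50°C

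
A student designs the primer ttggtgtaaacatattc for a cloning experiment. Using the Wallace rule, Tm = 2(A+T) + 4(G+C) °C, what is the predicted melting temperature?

C=2, A=5, T=7, G=3
A+T = 12, G+C = 5
Tm = 2×12 + 4×5 = 44°C

44°C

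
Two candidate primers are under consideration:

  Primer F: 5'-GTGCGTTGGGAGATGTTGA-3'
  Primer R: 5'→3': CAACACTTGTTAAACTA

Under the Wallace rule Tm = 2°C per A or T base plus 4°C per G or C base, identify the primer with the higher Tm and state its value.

Primer F, 58°C

Primer F: A+T=9, G+C=10 → Tm = 2(9)+4(10) = 58°C
Primer R: A+T=12, G+C=5 → Tm = 2(12)+4(5) = 44°C
58°C vs 44°C → primer F is higher.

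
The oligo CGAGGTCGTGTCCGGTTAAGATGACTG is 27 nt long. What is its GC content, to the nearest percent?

56%

Counting bases: T=7, A=5, G=10, C=5
G+C = 10 + 5 = 15 out of 27 bases
%GC = 15/27 × 100 = 55.56% ≈ 56%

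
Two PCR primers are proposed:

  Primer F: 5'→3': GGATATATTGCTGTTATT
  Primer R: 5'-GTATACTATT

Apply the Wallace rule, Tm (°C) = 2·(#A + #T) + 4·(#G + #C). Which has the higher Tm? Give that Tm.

Primer F: A+T=13, G+C=5 → Tm = 2(13)+4(5) = 46°C
Primer R: A+T=8, G+C=2 → Tm = 2(8)+4(2) = 24°C
46°C vs 24°C → primer F is higher.

Primer F, 46°C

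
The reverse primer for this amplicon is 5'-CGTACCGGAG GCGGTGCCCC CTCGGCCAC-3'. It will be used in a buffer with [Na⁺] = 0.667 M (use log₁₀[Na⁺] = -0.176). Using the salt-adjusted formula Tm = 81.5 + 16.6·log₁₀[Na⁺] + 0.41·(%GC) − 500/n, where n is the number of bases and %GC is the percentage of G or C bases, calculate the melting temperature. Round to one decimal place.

93.9°C

Length n = 29. Scanning the sequence gives T=3, C=13, A=3, G=10.
G+C = 23, so %GC = 23/29 × 100 = 79.31%
Salt term: 16.6 × (-0.176) = -2.922
GC term: 0.41 × 79.31 = 32.517; length term: −500/29 = −17.241
Tm = 81.5 + (-2.922) + 32.517 − 17.241 = 93.854 → 93.9°C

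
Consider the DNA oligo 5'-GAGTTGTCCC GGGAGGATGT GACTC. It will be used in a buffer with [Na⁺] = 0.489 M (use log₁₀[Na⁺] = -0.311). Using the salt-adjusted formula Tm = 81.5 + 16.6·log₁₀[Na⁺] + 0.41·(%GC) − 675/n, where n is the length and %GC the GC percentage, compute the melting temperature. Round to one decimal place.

Length n = 25. C=5, G=10, A=4, T=6
G+C = 15, so %GC = 15/25 × 100 = 60%
Salt term: 16.6 × (-0.311) = -5.163
GC term: 0.41 × 60 = 24.6; length term: −675/25 = −27
Tm = 81.5 + (-5.163) + 24.6 − 27 = 73.937 → 73.9°C

73.9°C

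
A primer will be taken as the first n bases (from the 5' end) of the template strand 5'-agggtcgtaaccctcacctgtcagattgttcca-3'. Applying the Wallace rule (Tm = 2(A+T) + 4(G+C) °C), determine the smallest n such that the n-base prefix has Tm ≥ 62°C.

First 19 bases: AGGGTCGTAACCCTCACCT → Tm = 60°C (< 62°C)
First 20 bases: AGGGTCGTAACCCTCACCTG → Tm = 64°C (≥ 62°C)
Each additional base adds 2°C (A/T) or 4°C (G/C), so Tm is non-decreasing in n; n = 20 is the first length to reach 62°C.

n = 20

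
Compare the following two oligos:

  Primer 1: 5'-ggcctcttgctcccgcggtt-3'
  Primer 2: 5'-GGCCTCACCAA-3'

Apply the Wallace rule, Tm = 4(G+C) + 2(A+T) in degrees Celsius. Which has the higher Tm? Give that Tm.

Primer 1: A+T=6, G+C=14 → Tm = 2(6)+4(14) = 68°C
Primer 2: A+T=4, G+C=7 → Tm = 2(4)+4(7) = 36°C
68°C vs 36°C → primer 1 is higher.

Primer 1, 68°C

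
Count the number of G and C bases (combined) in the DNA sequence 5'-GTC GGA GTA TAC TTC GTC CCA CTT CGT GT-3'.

15

Scanning the sequence gives T=10, C=8, A=4, G=7.
Total G or C: 7 + 8 = 15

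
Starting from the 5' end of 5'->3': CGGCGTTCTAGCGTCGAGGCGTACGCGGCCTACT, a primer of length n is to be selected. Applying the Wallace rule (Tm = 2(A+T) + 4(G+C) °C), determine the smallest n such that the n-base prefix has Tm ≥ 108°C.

n = 32

First 31 bases: CGGCGTTCTAGCGTCGAGGCGTACGCGGCCT → Tm = 106°C (< 108°C)
First 32 bases: CGGCGTTCTAGCGTCGAGGCGTACGCGGCCTA → Tm = 108°C (≥ 108°C)
Since every base adds ≥2°C, Tm only increases with n, so the threshold is first crossed at n = 32.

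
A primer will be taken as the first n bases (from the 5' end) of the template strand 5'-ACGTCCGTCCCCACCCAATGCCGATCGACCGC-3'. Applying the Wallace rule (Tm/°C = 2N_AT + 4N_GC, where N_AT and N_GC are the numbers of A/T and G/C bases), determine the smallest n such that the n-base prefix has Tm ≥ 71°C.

n = 22

First 21 bases: ACGTCCGTCCCCACCCAATGC → Tm = 70°C (< 71°C)
First 22 bases: ACGTCCGTCCCCACCCAATGCC → Tm = 74°C (≥ 71°C)
Since every base adds ≥2°C, Tm only increases with n, so the threshold is first crossed at n = 22.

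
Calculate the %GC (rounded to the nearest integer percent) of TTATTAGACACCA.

Scanning the sequence gives A=5, C=3, T=4, G=1.
G+C = 1 + 3 = 4 out of 13 bases
%GC = 4/13 × 100 = 30.77% ≈ 31%

31%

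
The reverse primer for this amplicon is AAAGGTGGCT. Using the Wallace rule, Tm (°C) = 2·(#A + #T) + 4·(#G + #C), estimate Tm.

Base counts: C=1, G=4, A=3, T=2
So N_AT = 5 and N_GC = 5.
Tm = 2×5 + 4×5 = 30°C

30°C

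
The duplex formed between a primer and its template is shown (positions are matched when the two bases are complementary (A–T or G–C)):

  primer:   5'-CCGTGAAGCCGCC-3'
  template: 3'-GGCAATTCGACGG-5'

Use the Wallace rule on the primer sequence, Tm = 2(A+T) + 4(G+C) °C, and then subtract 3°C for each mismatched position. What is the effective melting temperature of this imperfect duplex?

Primer base counts: A=2, T=1, G=4, C=6 → A+T=3, G+C=10
Perfect-match Tm = 2(3) + 4(10) = 6 + 40 = 46°C
Mismatches (positions where the bases are not complementary): 2 (at positions 5, 10)
Effective Tm = 46 − 2×3 = 46 − 6 = 40°C

40°C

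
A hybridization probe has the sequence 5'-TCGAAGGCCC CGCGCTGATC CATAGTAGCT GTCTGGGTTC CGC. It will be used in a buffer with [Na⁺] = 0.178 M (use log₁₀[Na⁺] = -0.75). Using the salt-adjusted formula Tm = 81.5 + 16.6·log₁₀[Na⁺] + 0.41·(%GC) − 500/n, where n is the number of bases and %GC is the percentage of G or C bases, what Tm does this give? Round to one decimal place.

83.2°C

Length n = 43. Base counts: T=10, C=14, A=6, G=13
G+C = 27, so %GC = 27/43 × 100 = 62.791%
Salt term: 16.6 × (-0.75) = -12.45
GC term: 0.41 × 62.791 = 25.744; length term: −500/43 = −11.628
Tm = 81.5 + (-12.45) + 25.744 − 11.628 = 83.166 → 83.2°C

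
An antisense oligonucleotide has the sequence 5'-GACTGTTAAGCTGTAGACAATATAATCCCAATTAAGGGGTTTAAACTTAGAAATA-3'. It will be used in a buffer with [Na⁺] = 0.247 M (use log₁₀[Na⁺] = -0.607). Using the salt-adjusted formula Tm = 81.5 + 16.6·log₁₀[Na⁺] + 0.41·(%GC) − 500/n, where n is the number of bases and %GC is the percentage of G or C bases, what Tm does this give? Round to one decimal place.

Length n = 55. Scanning the sequence gives C=7, G=10, T=16, A=22.
G+C = 17, so %GC = 17/55 × 100 = 30.909%
Salt term: 16.6 × (-0.607) = -10.076
GC term: 0.41 × 30.909 = 12.673; length term: −500/55 = −9.091
Tm = 81.5 + (-10.076) + 12.673 − 9.091 = 75.006 → 75.0°C

75.0°C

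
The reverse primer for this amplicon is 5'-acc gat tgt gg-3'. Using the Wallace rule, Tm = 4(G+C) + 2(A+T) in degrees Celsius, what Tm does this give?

Base counts: G=4, A=2, C=2, T=3
So N_AT = 5 and N_GC = 6.
Tm = 2×5 + 4×6 = 34°C

34°C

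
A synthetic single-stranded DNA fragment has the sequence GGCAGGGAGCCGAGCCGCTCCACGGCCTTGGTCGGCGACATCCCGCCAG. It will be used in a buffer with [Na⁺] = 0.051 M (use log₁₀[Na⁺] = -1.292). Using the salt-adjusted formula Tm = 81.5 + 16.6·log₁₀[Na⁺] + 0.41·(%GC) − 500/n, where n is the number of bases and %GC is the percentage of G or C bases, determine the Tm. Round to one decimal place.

Length n = 49. Counting bases: A=7, T=5, C=19, G=18
G+C = 37, so %GC = 37/49 × 100 = 75.51%
Salt term: 16.6 × (-1.292) = -21.447
GC term: 0.41 × 75.51 = 30.959; length term: −500/49 = −10.204
Tm = 81.5 + (-21.447) + 30.959 − 10.204 = 80.808 → 80.8°C

80.8°C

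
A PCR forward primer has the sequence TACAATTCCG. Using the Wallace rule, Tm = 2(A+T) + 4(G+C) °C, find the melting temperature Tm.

28°C

Scanning the sequence gives G=1, A=3, C=3, T=3.
AT pairs contribute 6, GC pairs contribute 4.
Tm = 2×6 + 4×4 = 28°C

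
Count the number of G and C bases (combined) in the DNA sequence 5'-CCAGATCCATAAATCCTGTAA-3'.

G=2, C=6, T=5, A=8
G+C = 2 + 6 = 8

8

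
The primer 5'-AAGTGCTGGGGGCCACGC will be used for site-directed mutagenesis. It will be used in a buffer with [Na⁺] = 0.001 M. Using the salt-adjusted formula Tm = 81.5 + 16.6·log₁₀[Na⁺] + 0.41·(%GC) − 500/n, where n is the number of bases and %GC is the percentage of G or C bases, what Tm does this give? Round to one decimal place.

Length n = 18. Counting bases: T=2, G=8, A=3, C=5
G+C = 13, so %GC = 13/18 × 100 = 72.222%
Salt term: 16.6 × (-3) = -49.8
GC term: 0.41 × 72.222 = 29.611; length term: −500/18 = −27.778
Tm = 81.5 + (-49.8) + 29.611 − 27.778 = 33.533 → 33.5°C

33.5°C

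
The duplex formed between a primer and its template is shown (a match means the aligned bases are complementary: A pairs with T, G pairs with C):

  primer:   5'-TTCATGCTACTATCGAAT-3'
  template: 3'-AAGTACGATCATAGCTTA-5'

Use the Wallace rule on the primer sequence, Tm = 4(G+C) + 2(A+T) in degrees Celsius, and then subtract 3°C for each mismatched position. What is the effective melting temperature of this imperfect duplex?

45°C

Primer base counts: A=5, T=7, G=2, C=4 → A+T=12, G+C=6
Perfect-match Tm = 2(12) + 4(6) = 24 + 24 = 48°C
Mismatches (positions where the bases are not complementary): 1 (at position 10)
Effective Tm = 48 − 1×3 = 48 − 3 = 45°C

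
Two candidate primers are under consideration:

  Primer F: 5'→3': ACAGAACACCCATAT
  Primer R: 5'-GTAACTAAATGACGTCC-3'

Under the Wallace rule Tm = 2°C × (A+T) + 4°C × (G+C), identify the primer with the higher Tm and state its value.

Primer F: A+T=9, G+C=6 → Tm = 2(9)+4(6) = 42°C
Primer R: A+T=10, G+C=7 → Tm = 2(10)+4(7) = 48°C
42°C vs 48°C → primer R is higher.

Primer R, 48°C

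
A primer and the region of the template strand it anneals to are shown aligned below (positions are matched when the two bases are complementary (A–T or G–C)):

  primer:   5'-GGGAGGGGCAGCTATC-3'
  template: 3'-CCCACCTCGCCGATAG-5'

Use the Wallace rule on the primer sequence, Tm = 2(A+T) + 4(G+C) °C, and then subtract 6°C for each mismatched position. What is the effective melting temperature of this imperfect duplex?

Primer base counts: A=3, T=2, G=8, C=3 → A+T=5, G+C=11
Perfect-match Tm = 2(5) + 4(11) = 10 + 44 = 54°C
Mismatches (positions where the bases are not complementary): 3 (at positions 4, 7, 10)
Effective Tm = 54 − 3×6 = 54 − 18 = 36°C

36°C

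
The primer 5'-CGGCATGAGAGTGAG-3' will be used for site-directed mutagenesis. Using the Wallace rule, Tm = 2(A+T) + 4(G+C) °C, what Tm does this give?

G=7, T=2, C=2, A=4
A+T = 6, G+C = 9
Tm = 2(6) + 4(9) = 12 + 36 = 48°C

48°C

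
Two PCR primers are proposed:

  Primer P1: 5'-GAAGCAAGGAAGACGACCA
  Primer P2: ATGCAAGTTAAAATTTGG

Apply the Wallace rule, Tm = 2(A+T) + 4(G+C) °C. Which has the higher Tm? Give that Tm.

Primer P1, 58°C

Primer P1: A+T=9, G+C=10 → Tm = 2(9)+4(10) = 58°C
Primer P2: A+T=13, G+C=5 → Tm = 2(13)+4(5) = 46°C
58°C vs 46°C → primer P1 is higher.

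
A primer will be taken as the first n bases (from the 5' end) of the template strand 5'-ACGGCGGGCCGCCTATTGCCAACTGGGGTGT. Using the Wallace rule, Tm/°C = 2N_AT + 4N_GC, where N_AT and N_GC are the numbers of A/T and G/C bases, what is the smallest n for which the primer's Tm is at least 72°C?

n = 21

First 20 bases: ACGGCGGGCCGCCTATTGCC → Tm = 70°C (< 72°C)
First 21 bases: ACGGCGGGCCGCCTATTGCCA → Tm = 72°C (≥ 72°C)
Each additional base adds 2°C (A/T) or 4°C (G/C), so Tm is non-decreasing in n; n = 21 is the first length to reach 72°C.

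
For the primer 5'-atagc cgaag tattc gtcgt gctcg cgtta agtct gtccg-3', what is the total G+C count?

Base counts: G=11, A=7, C=10, T=12
G+C = 11 + 10 = 21

21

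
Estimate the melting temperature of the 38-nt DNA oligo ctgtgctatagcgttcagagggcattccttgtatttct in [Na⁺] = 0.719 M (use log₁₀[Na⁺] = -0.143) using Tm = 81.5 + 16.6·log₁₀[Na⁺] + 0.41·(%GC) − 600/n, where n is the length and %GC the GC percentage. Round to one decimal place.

Length n = 38. Counting bases: A=6, G=9, T=15, C=8
G+C = 17, so %GC = 17/38 × 100 = 44.737%
Salt term: 16.6 × (-0.143) = -2.374
GC term: 0.41 × 44.737 = 18.342; length term: −600/38 = −15.789
Tm = 81.5 + (-2.374) + 18.342 − 15.789 = 81.679 → 81.7°C

81.7°C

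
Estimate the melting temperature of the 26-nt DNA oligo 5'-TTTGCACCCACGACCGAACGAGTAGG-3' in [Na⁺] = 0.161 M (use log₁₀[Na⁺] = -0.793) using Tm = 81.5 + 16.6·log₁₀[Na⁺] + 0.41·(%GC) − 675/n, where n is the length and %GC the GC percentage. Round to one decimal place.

66.0°C

Length n = 26. Base counts: T=4, G=7, A=7, C=8
G+C = 15, so %GC = 15/26 × 100 = 57.692%
Salt term: 16.6 × (-0.793) = -13.164
GC term: 0.41 × 57.692 = 23.654; length term: −675/26 = −25.962
Tm = 81.5 + (-13.164) + 23.654 − 25.962 = 66.028 → 66.0°C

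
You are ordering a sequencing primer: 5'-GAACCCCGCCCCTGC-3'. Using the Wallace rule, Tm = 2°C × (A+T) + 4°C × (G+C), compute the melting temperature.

Scanning the sequence gives A=2, G=3, T=1, C=9.
So N_AT = 3 and N_GC = 12.
Tm = 2(3) + 4(12) = 6 + 48 = 54°C

54°C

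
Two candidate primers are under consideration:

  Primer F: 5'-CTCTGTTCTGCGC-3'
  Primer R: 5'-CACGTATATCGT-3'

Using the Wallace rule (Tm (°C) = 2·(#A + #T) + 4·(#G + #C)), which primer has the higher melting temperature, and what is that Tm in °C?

Primer F: A+T=5, G+C=8 → Tm = 2(5)+4(8) = 42°C
Primer R: A+T=7, G+C=5 → Tm = 2(7)+4(5) = 34°C
42°C vs 34°C → primer F is higher.

Primer F, 42°C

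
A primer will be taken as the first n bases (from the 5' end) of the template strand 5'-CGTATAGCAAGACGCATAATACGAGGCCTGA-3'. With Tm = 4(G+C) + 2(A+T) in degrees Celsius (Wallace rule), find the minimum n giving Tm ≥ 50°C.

First 16 bases: CGTATAGCAAGACGCA → Tm = 48°C (< 50°C)
First 17 bases: CGTATAGCAAGACGCAT → Tm = 50°C (≥ 50°C)
Since every base adds ≥2°C, Tm only increases with n, so the threshold is first crossed at n = 17.

n = 17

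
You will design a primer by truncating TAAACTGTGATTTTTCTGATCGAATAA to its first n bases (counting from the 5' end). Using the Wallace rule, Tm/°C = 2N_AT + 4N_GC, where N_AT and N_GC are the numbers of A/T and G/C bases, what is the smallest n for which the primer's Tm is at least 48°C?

First 18 bases: TAAACTGTGATTTTTCTG → Tm = 46°C (< 48°C)
First 19 bases: TAAACTGTGATTTTTCTGA → Tm = 48°C (≥ 48°C)
Each additional base adds 2°C (A/T) or 4°C (G/C), so Tm is non-decreasing in n; n = 19 is the first length to reach 48°C.

n = 19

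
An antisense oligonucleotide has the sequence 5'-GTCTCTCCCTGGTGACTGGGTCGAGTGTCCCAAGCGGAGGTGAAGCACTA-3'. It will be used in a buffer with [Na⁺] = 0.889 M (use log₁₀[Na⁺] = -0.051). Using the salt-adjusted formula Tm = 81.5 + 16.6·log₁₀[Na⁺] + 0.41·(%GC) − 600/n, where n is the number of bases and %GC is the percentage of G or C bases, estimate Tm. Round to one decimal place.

93.3°C

Length n = 50. Base counts: A=9, C=13, G=17, T=11
G+C = 30, so %GC = 30/50 × 100 = 60%
Salt term: 16.6 × (-0.051) = -0.847
GC term: 0.41 × 60 = 24.6; length term: −600/50 = −12
Tm = 81.5 + (-0.847) + 24.6 − 12 = 93.253 → 93.3°C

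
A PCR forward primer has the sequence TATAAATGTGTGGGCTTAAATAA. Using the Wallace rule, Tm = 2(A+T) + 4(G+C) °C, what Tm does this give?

Base counts: A=9, T=8, G=5, C=1
AT pairs contribute 17, GC pairs contribute 6.
Tm = 2(17) + 4(6) = 34 + 24 = 58°C

58°C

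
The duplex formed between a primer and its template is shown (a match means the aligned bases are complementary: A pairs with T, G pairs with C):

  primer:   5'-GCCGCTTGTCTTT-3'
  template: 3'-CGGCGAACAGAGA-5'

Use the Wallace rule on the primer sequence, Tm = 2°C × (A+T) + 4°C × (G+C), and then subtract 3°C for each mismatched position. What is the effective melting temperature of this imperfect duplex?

Primer base counts: A=0, T=6, G=3, C=4 → A+T=6, G+C=7
Perfect-match Tm = 2(6) + 4(7) = 12 + 28 = 40°C
Mismatches (positions where the bases are not complementary): 1 (at position 12)
Effective Tm = 40 − 1×3 = 40 − 3 = 37°C

37°C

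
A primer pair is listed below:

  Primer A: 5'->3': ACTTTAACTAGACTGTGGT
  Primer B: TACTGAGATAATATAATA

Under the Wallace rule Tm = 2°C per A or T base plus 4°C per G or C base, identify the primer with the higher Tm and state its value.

Primer A, 52°C

Primer A: A+T=12, G+C=7 → Tm = 2(12)+4(7) = 52°C
Primer B: A+T=15, G+C=3 → Tm = 2(15)+4(3) = 42°C
52°C vs 42°C → primer A is higher.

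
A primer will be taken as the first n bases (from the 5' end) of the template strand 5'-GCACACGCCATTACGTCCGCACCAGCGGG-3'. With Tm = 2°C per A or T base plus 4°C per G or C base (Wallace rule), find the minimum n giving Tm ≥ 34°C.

First 9 bases: GCACACGCC → Tm = 32°C (< 34°C)
First 10 bases: GCACACGCCA → Tm = 34°C (≥ 34°C)
Each additional base adds 2°C (A/T) or 4°C (G/C), so Tm is non-decreasing in n; n = 10 is the first length to reach 34°C.

n = 10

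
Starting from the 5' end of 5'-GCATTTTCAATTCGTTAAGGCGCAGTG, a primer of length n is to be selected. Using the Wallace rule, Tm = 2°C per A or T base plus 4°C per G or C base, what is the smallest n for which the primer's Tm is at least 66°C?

n = 23

First 22 bases: GCATTTTCAATTCGTTAAGGCG → Tm = 62°C (< 66°C)
First 23 bases: GCATTTTCAATTCGTTAAGGCGC → Tm = 66°C (≥ 66°C)
Each additional base adds 2°C (A/T) or 4°C (G/C), so Tm is non-decreasing in n; n = 23 is the first length to reach 66°C.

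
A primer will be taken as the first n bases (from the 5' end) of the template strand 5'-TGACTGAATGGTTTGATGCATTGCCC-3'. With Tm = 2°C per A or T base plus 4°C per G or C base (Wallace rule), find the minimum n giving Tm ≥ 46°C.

First 16 bases: TGACTGAATGGTTTGA → Tm = 44°C (< 46°C)
First 17 bases: TGACTGAATGGTTTGAT → Tm = 46°C (≥ 46°C)
Each additional base adds 2°C (A/T) or 4°C (G/C), so Tm is non-decreasing in n; n = 17 is the first length to reach 46°C.

n = 17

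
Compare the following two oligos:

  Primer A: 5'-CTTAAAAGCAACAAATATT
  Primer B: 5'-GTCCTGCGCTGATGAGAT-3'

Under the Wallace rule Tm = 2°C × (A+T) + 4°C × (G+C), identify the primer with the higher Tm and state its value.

Primer B, 56°C

Primer A: A+T=15, G+C=4 → Tm = 2(15)+4(4) = 46°C
Primer B: A+T=8, G+C=10 → Tm = 2(8)+4(10) = 56°C
46°C vs 56°C → primer B is higher.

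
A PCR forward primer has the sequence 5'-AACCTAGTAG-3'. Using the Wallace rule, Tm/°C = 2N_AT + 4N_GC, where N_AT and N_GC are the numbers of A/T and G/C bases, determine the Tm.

Base counts: A=4, C=2, T=2, G=2
So N_AT = 6 and N_GC = 4.
Tm = 2×6 + 4×4 = 28°C

28°C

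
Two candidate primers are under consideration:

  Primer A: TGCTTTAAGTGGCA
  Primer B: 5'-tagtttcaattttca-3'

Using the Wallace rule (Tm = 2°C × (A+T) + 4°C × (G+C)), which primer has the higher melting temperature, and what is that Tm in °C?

Primer A, 40°C

Primer A: A+T=8, G+C=6 → Tm = 2(8)+4(6) = 40°C
Primer B: A+T=12, G+C=3 → Tm = 2(12)+4(3) = 36°C
40°C vs 36°C → primer A is higher.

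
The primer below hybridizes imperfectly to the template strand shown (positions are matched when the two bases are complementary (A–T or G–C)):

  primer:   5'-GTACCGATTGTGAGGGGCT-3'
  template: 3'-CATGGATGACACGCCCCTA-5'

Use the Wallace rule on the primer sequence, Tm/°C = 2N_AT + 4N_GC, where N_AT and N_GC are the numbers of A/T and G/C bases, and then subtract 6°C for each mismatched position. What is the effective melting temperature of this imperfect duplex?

36°C

Primer base counts: A=3, T=5, G=8, C=3 → A+T=8, G+C=11
Perfect-match Tm = 2(8) + 4(11) = 16 + 44 = 60°C
Mismatches (positions where the bases are not complementary): 4 (at positions 6, 8, 13, 18)
Effective Tm = 60 − 4×6 = 60 − 24 = 36°C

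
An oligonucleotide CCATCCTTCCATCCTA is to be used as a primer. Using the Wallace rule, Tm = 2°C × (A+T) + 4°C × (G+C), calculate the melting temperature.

48°C

C=8, T=5, G=0, A=3
AT pairs contribute 8, GC pairs contribute 8.
Tm = 2×8 + 4×8 = 48°C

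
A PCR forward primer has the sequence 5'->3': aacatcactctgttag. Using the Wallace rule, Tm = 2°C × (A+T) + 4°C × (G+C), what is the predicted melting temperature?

Base counts: T=5, C=4, A=5, G=2
A+T = 10, G+C = 6
Tm = 2(10) + 4(6) = 20 + 24 = 44°C

44°C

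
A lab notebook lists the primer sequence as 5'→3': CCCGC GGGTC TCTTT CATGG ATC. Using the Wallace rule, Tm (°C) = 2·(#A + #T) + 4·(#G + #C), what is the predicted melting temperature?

74°C

Base counts: T=7, C=8, G=6, A=2
A+T = 9, G+C = 14
Tm = 4·14 + 2·9 = 56 + 18 = 74°C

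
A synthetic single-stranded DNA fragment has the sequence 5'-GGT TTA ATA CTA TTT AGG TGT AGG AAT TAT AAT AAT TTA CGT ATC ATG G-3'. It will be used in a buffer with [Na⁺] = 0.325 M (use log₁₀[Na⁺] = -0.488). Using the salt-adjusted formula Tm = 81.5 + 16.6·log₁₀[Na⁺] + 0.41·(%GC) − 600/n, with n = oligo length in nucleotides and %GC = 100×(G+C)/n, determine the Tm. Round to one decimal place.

Length n = 49. G=10, T=20, A=16, C=3
G+C = 13, so %GC = 13/49 × 100 = 26.531%
Salt term: 16.6 × (-0.488) = -8.101
GC term: 0.41 × 26.531 = 10.878; length term: −600/49 = −12.245
Tm = 81.5 + (-8.101) + 10.878 − 12.245 = 72.032 → 72.0°C

72.0°C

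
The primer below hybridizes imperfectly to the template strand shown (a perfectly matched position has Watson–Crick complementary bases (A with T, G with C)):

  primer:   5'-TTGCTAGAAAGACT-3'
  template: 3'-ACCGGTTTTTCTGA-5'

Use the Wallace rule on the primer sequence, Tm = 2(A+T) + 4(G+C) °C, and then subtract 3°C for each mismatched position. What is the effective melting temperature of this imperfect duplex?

Primer base counts: A=5, T=4, G=3, C=2 → A+T=9, G+C=5
Perfect-match Tm = 2(9) + 4(5) = 18 + 20 = 38°C
Mismatches (positions where the bases are not complementary): 3 (at positions 2, 5, 7)
Effective Tm = 38 − 3×3 = 38 − 9 = 29°C

29°C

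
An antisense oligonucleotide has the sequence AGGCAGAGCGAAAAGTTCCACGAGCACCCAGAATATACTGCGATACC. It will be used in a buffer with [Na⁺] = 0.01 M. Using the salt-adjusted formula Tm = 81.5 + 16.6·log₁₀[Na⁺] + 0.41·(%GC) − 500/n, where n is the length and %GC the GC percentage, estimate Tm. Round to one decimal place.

Length n = 47. A=17, G=11, T=6, C=13
G+C = 24, so %GC = 24/47 × 100 = 51.064%
Salt term: 16.6 × (-2) = -33.2
GC term: 0.41 × 51.064 = 20.936; length term: −500/47 = −10.638
Tm = 81.5 + (-33.2) + 20.936 − 10.638 = 58.598 → 58.6°C

58.6°C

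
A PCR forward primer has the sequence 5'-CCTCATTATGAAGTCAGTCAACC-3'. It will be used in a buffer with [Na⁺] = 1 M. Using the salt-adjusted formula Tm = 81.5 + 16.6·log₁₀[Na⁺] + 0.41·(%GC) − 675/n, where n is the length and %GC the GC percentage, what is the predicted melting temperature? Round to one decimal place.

Length n = 23. Base counts: G=3, C=7, A=7, T=6
G+C = 10, so %GC = 10/23 × 100 = 43.478%
Salt term: 16.6 × (0) = 0
GC term: 0.41 × 43.478 = 17.826; length term: −675/23 = −29.348
Tm = 81.5 + (0) + 17.826 − 29.348 = 69.978 → 70.0°C

70.0°C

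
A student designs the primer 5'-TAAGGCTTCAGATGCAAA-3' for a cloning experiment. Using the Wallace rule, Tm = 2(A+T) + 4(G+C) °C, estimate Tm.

50°C

Scanning the sequence gives T=4, G=4, A=7, C=3.
A+T = 11, G+C = 7
Tm = 2×11 + 4×7 = 50°C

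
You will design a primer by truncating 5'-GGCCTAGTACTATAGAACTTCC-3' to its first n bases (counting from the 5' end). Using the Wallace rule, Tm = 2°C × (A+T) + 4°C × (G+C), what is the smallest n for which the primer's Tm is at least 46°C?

n = 16

First 15 bases: GGCCTAGTACTATAG → Tm = 44°C (< 46°C)
First 16 bases: GGCCTAGTACTATAGA → Tm = 46°C (≥ 46°C)
Each additional base adds 2°C (A/T) or 4°C (G/C), so Tm is non-decreasing in n; n = 16 is the first length to reach 46°C.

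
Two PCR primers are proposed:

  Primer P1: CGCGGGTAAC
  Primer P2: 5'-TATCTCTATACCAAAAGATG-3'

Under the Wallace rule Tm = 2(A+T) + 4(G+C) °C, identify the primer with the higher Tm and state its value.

Primer P2, 52°C

Primer P1: A+T=3, G+C=7 → Tm = 2(3)+4(7) = 34°C
Primer P2: A+T=14, G+C=6 → Tm = 2(14)+4(6) = 52°C
34°C vs 52°C → primer P2 is higher.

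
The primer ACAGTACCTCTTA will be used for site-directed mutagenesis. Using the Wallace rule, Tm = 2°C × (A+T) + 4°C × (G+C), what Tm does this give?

36°C

Base counts: C=4, A=4, T=4, G=1
So N_AT = 8 and N_GC = 5.
Tm = 4·5 + 2·8 = 20 + 16 = 36°C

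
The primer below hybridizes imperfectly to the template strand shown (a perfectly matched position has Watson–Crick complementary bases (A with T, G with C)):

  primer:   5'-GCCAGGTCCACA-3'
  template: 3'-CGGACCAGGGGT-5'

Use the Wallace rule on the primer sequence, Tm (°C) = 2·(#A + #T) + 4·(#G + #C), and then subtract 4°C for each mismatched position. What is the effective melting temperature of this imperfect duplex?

32°C

Primer base counts: A=3, T=1, G=3, C=5 → A+T=4, G+C=8
Perfect-match Tm = 2(4) + 4(8) = 8 + 32 = 40°C
Mismatches (positions where the bases are not complementary): 2 (at positions 4, 10)
Effective Tm = 40 − 2×4 = 40 − 8 = 32°C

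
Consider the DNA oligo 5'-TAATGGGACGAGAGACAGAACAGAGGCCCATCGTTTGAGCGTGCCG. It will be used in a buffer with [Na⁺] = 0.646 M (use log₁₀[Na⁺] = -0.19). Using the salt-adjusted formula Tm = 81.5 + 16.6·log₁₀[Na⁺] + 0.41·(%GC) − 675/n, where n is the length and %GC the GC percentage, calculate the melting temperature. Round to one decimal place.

86.8°C

Length n = 46. Scanning the sequence gives C=10, G=16, T=7, A=13.
G+C = 26, so %GC = 26/46 × 100 = 56.522%
Salt term: 16.6 × (-0.19) = -3.154
GC term: 0.41 × 56.522 = 23.174; length term: −675/46 = −14.674
Tm = 81.5 + (-3.154) + 23.174 − 14.674 = 86.846 → 86.8°C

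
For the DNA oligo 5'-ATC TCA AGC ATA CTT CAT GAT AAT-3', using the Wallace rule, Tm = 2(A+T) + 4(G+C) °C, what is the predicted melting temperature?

62°C

Base counts: A=9, C=5, T=8, G=2
A+T = 17, G+C = 7
Tm = 2(17) + 4(7) = 34 + 28 = 62°C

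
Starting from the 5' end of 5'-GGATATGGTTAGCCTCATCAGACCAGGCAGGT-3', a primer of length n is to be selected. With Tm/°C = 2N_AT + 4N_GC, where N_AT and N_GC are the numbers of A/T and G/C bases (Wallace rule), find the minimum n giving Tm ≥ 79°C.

First 26 bases: GGATATGGTTAGCCTCATCAGACCAG → Tm = 78°C (< 79°C)
First 27 bases: GGATATGGTTAGCCTCATCAGACCAGG → Tm = 82°C (≥ 79°C)
Each additional base adds 2°C (A/T) or 4°C (G/C), so Tm is non-decreasing in n; n = 27 is the first length to reach 79°C.

n = 27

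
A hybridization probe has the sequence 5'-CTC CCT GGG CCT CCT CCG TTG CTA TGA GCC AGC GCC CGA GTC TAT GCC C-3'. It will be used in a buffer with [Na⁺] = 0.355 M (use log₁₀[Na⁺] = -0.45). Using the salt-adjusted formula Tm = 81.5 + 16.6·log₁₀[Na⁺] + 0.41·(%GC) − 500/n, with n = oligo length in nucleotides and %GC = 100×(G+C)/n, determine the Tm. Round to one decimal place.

Length n = 49. Scanning the sequence gives A=5, G=12, T=11, C=21.
G+C = 33, so %GC = 33/49 × 100 = 67.347%
Salt term: 16.6 × (-0.45) = -7.47
GC term: 0.41 × 67.347 = 27.612; length term: −500/49 = −10.204
Tm = 81.5 + (-7.47) + 27.612 − 10.204 = 91.438 → 91.4°C

91.4°C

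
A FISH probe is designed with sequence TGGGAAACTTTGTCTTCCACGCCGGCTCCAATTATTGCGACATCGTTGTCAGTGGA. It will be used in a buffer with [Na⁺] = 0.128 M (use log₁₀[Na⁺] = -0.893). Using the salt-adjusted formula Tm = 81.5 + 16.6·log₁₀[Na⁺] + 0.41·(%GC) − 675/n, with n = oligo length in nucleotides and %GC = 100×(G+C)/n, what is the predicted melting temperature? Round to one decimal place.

75.1°C

Length n = 56. Scanning the sequence gives G=14, A=11, C=14, T=17.
G+C = 28, so %GC = 28/56 × 100 = 50%
Salt term: 16.6 × (-0.893) = -14.824
GC term: 0.41 × 50 = 20.5; length term: −675/56 = −12.054
Tm = 81.5 + (-14.824) + 20.5 − 12.054 = 75.122 → 75.1°C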